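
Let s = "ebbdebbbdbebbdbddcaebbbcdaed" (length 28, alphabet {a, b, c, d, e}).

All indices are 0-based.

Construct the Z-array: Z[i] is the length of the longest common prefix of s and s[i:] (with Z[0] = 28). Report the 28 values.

Z[0]=28
i=1: outside box; Z[1]=0
i=2: outside box; Z[2]=0
i=3: outside box; Z[3]=0
i=4: outside box; Z[4]=3 grow→box=[4,7)
i=5: min(r-i=2, Z[1]=0)=0; Z[5]=0
i=6: min(r-i=1, Z[2]=0)=0; Z[6]=0
i=7: outside box; Z[7]=0
i=8: outside box; Z[8]=0
i=9: outside box; Z[9]=0
i=10: outside box; Z[10]=4 grow→box=[10,14)
i=11: min(r-i=3, Z[1]=0)=0; Z[11]=0
i=12: min(r-i=2, Z[2]=0)=0; Z[12]=0
i=13: min(r-i=1, Z[3]=0)=0; Z[13]=0
i=14: outside box; Z[14]=0
i=15: outside box; Z[15]=0
i=16: outside box; Z[16]=0
i=17: outside box; Z[17]=0
i=18: outside box; Z[18]=0
i=19: outside box; Z[19]=3 grow→box=[19,22)
i=20: min(r-i=2, Z[1]=0)=0; Z[20]=0
i=21: min(r-i=1, Z[2]=0)=0; Z[21]=0
i=22: outside box; Z[22]=0
i=23: outside box; Z[23]=0
i=24: outside box; Z[24]=0
i=25: outside box; Z[25]=0
i=26: outside box; Z[26]=1 grow→box=[26,27)
i=27: outside box; Z[27]=0

[28, 0, 0, 0, 3, 0, 0, 0, 0, 0, 4, 0, 0, 0, 0, 0, 0, 0, 0, 3, 0, 0, 0, 0, 0, 0, 1, 0]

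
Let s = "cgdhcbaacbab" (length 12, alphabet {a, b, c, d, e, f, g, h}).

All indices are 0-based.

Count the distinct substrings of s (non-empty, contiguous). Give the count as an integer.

69

rank→(start, suffix):
  0 → (6, 'aacbab')
  1 → (10, 'ab')
  2 → (7, 'acbab')
  3 → (11, 'b')
  4 → (5, 'baacbab')
  5 → (9, 'bab')
  6 → (4, 'cbaacbab')
  7 → (8, 'cbab')
  8 → (0, 'cgdhcbaacbab')
  9 → (2, 'dhcbaacbab')
  10 → (1, 'gdhcbaacbab')
  11 → (3, 'hcbaacbab')

SA = [6, 10, 7, 11, 5, 9, 4, 8, 0, 2, 1, 3]
i: (SA[i-1],SA[i]) lcp shared
  1: (6,10) 1 'a'
  2: (10,7) 1 'a'
  3: (7,11) 0 ''
  4: (11,5) 1 'b'
  5: (5,9) 2 'ba'
  6: (9,4) 0 ''
  7: (4,8) 3 'cba'
  8: (8,0) 1 'c'
  9: (0,2) 0 ''
  10: (2,1) 0 ''
  11: (1,3) 0 ''

n(n+1)/2 = 12·13/2 = 78
Σ LCP = 0 + 1 + 1 + 0 + 1 + 2 + 0 + 3 + 1 + 0 + 0 + 0 = 9
distinct = 78 − 9 = 69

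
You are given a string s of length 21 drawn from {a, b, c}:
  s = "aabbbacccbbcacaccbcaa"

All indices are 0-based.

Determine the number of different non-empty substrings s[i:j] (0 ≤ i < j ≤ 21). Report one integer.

198

rank | idx | suffix
   0 |  20 | a
   1 |  19 | aa
   2 |   0 | aabbbacccbbcacaccbcaa
   3 |   1 | abbbacccbbcacaccbcaa
   4 |  12 | acaccbcaa
   5 |  14 | accbcaa
   6 |   5 | acccbbcacaccbcaa
   7 |   4 | bacccbbcacaccbcaa
   8 |   3 | bbacccbbcacaccbcaa
   9 |   2 | bbbacccbbcacaccbcaa
  10 |   9 | bbcacaccbcaa
  11 |  17 | bcaa
  12 |  10 | bcacaccbcaa
  13 |  18 | caa
  14 |  11 | cacaccbcaa
  15 |  13 | caccbcaa
  16 |   8 | cbbcacaccbcaa
  17 |  16 | cbcaa
  18 |   7 | ccbbcacaccbcaa
  19 |  15 | ccbcaa
  20 |   6 | cccbbcacaccbcaa

SA = [20, 19, 0, 1, 12, 14, 5, 4, 3, 2, 9, 17, 10, 18, 11, 13, 8, 16, 7, 15, 6]
[i] adj suffixes → lcp
  [1] 20/19 → 1 ('a')
  [2] 19/0 → 2 ('aa')
  [3] 0/1 → 1 ('a')
  [4] 1/12 → 1 ('a')
  [5] 12/14 → 2 ('ac')
  [6] 14/5 → 3 ('acc')
  [7] 5/4 → 0 ('')
  [8] 4/3 → 1 ('b')
  [9] 3/2 → 2 ('bb')
  [10] 2/9 → 2 ('bb')
  [11] 9/17 → 1 ('b')
  [12] 17/10 → 3 ('bca')
  [13] 10/18 → 0 ('')
  [14] 18/11 → 2 ('ca')
  [15] 11/13 → 3 ('cac')
  [16] 13/8 → 1 ('c')
  [17] 8/16 → 2 ('cb')
  [18] 16/7 → 1 ('c')
  [19] 7/15 → 3 ('ccb')
  [20] 15/6 → 2 ('cc')

n(n+1)/2 = 21·22/2 = 231
Σ LCP = 0 + 1 + 2 + 1 + 1 + 2 + 3 + 0 + 1 + 2 + 2 + 1 + 3 + 0 + 2 + 3 + 1 + 2 + 1 + 3 + 2 = 33
distinct = 231 − 33 = 198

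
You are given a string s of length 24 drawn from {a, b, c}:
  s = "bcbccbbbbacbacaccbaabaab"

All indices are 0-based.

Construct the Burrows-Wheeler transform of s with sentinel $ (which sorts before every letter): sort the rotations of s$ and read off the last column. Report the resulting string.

rank  rotation                   last
    0  $bcbccbbbbacbacaccbaabaab  b
    1  aab$bcbccbbbbacbacaccbaab  b
    2  aabaab$bcbccbbbbacbacaccb  b
    3  ab$bcbccbbbbacbacaccbaaba  a
    4  abaab$bcbccbbbbacbacaccba  a
    5  acaccbaabaab$bcbccbbbbacb  b
    6  acbacaccbaabaab$bcbccbbbb  b
    7  accbaabaab$bcbccbbbbacbac  c
    8  b$bcbccbbbbacbacaccbaabaa  a
    9  baab$bcbccbbbbacbacaccbaa  a
   10  baabaab$bcbccbbbbacbacacc  c
   11  bacaccbaabaab$bcbccbbbbac  c
   12  bacbacaccbaabaab$bcbccbbb  b
   13  bbacbacaccbaabaab$bcbccbb  b
   14  bbbacbacaccbaabaab$bcbccb  b
   15  bbbbacbacaccbaabaab$bcbcc  c
   16  bcbccbbbbacbacaccbaabaab$  $
   17  bccbbbbacbacaccbaabaab$bc  c
   18  caccbaabaab$bcbccbbbbacba  a
   19  cbaabaab$bcbccbbbbacbacac  c
   20  cbacaccbaabaab$bcbccbbbba  a
   21  cbbbbacbacaccbaabaab$bcbc  c
   22  cbccbbbbacbacaccbaabaab$b  b
   23  ccbaabaab$bcbccbbbbacbaca  a
   24  ccbbbbacbacaccbaabaab$bcb  b

bbbaabbcaaccbbbc$cacacbab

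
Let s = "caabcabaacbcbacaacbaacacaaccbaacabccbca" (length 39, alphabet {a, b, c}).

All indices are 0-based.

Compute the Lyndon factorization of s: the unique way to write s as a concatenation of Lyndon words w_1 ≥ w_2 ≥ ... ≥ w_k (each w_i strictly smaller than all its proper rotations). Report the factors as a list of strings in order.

emit factor 1: 'c' (i=0, period=1)
emit factor 2: 'aabcabaacbcbacaacbaacacaaccbaacabccbc' (i=1, period=37)
emit factor 3: 'a' (i=38, period=1)

["c", "aabcabaacbcbacaacbaacacaaccbaacabccbc", "a"]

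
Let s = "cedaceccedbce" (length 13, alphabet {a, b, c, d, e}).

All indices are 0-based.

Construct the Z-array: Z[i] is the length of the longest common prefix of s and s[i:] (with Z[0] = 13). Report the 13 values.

[13, 0, 0, 0, 2, 0, 1, 3, 0, 0, 0, 2, 0]

Z[0]=13
i=1: outside box; Z[1]=0
i=2: outside box; Z[2]=0
i=3: outside box; Z[3]=0
i=4: outside box; Z[4]=2 scan→box=[4,6)
i=5: min(r-i=1, Z[1]=0)=0; Z[5]=0
i=6: outside box; Z[6]=1 scan→box=[6,7)
i=7: outside box; Z[7]=3 scan→box=[7,10)
i=8: min(r-i=2, Z[1]=0)=0; Z[8]=0
i=9: min(r-i=1, Z[2]=0)=0; Z[9]=0
i=10: outside box; Z[10]=0
i=11: outside box; Z[11]=2 scan→box=[11,13)
i=12: min(r-i=1, Z[1]=0)=0; Z[12]=0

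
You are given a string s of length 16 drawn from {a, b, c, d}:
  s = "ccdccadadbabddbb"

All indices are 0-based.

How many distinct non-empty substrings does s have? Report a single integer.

121

rank→(start, suffix):
  0 → (10, 'abddbb')
  1 → (5, 'adadbabddbb')
  2 → (7, 'adbabddbb')
  3 → (15, 'b')
  4 → (9, 'babddbb')
  5 → (14, 'bb')
  6 → (11, 'bddbb')
  7 → (4, 'cadadbabddbb')
  8 → (3, 'ccadadbabddbb')
  9 → (0, 'ccdccadadbabddbb')
  10 → (1, 'cdccadadbabddbb')
  11 → (6, 'dadbabddbb')
  12 → (8, 'dbabddbb')
  13 → (13, 'dbb')
  14 → (2, 'dccadadbabddbb')
  15 → (12, 'ddbb')

SA = [10, 5, 7, 15, 9, 14, 11, 4, 3, 0, 1, 6, 8, 13, 2, 12]
rank  pair      lcp
   1  s[10:],s[5:]  1  'a'
   2  s[5:],s[7:]  2  'ad'
   3  s[7:],s[15:]  0  ''
   4  s[15:],s[9:]  1  'b'
   5  s[9:],s[14:]  1  'b'
   6  s[14:],s[11:]  1  'b'
   7  s[11:],s[4:]  0  ''
   8  s[4:],s[3:]  1  'c'
   9  s[3:],s[0:]  2  'cc'
  10  s[0:],s[1:]  1  'c'
  11  s[1:],s[6:]  0  ''
  12  s[6:],s[8:]  1  'd'
  13  s[8:],s[13:]  2  'db'
  14  s[13:],s[2:]  1  'd'
  15  s[2:],s[12:]  1  'd'

n(n+1)/2 = 16·17/2 = 136
Σ LCP = 0 + 1 + 2 + 0 + 1 + 1 + 1 + 0 + 1 + 2 + 1 + 0 + 1 + 2 + 1 + 1 = 15
distinct = 136 − 15 = 121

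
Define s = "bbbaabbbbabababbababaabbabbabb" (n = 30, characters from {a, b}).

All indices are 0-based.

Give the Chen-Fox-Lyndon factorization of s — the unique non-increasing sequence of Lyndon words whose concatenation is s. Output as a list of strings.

["b", "b", "b", "aabbbbabababbabab", "aabbabbabb"]

emit factor 1: 'b' (i=0, period=1)
emit factor 2: 'b' (i=1, period=1)
emit factor 3: 'b' (i=2, period=1)
emit factor 4: 'aabbbbabababbabab' (i=3, period=17)
emit factor 5: 'aabbabbabb' (i=20, period=10)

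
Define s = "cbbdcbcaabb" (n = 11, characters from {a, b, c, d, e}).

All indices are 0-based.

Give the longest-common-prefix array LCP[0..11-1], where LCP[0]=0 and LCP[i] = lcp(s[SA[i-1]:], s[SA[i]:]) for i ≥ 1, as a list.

sorted suffixes:
  #0 SA[0]=7  'aabb'
  #1 SA[1]=8  'abb'
  #2 SA[2]=10  'b'
  #3 SA[3]=9  'bb'
  #4 SA[4]=1  'bbdcbcaabb'
  #5 SA[5]=5  'bcaabb'
  #6 SA[6]=2  'bdcbcaabb'
  #7 SA[7]=6  'caabb'
  #8 SA[8]=0  'cbbdcbcaabb'
  #9 SA[9]=4  'cbcaabb'
  #10 SA[10]=3  'dcbcaabb'

SA = [7, 8, 10, 9, 1, 5, 2, 6, 0, 4, 3]
[i] adj suffixes → lcp
  [1] 7/8 → 1 ('a')
  [2] 8/10 → 0 ('')
  [3] 10/9 → 1 ('b')
  [4] 9/1 → 2 ('bb')
  [5] 1/5 → 1 ('b')
  [6] 5/2 → 1 ('b')
  [7] 2/6 → 0 ('')
  [8] 6/0 → 1 ('c')
  [9] 0/4 → 2 ('cb')
  [10] 4/3 → 0 ('')

[0, 1, 0, 1, 2, 1, 1, 0, 1, 2, 0]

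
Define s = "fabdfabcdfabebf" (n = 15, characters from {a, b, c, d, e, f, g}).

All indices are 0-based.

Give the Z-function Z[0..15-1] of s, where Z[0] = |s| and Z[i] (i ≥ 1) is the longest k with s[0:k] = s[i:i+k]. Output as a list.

[15, 0, 0, 0, 3, 0, 0, 0, 0, 3, 0, 0, 0, 0, 1]

Z[0]=15
i=1: i≥r, start 0; Z[1]=0
i=2: i≥r, start 0; Z[2]=0
i=3: i≥r, start 0; Z[3]=0
i=4: i≥r, start 0; Z[4]=3 scan→box=[4,7)
i=5: min(r-i=2, Z[1]=0)=0; Z[5]=0
i=6: min(r-i=1, Z[2]=0)=0; Z[6]=0
i=7: i≥r, start 0; Z[7]=0
i=8: i≥r, start 0; Z[8]=0
i=9: i≥r, start 0; Z[9]=3 scan→box=[9,12)
i=10: min(r-i=2, Z[1]=0)=0; Z[10]=0
i=11: min(r-i=1, Z[2]=0)=0; Z[11]=0
i=12: i≥r, start 0; Z[12]=0
i=13: i≥r, start 0; Z[13]=0
i=14: i≥r, start 0; Z[14]=1 scan→box=[14,15)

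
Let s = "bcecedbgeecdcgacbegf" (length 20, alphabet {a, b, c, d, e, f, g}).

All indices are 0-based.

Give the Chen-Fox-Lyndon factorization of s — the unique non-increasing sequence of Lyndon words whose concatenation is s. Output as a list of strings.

["bcecedbgeecdcg", "acbegf"]

emit factor 1: 'bcecedbgeecdcg' (i=0, period=14)
emit factor 2: 'acbegf' (i=14, period=6)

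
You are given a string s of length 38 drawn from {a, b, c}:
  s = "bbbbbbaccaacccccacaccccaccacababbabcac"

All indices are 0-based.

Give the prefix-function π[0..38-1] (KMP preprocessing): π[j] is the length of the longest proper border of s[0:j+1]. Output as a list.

π[0] = 0
j=1 s[j]='b': π[1]=1 (border 'b')
j=2 s[j]='b': π[2]=2 (border 'bb')
j=3 s[j]='b': π[3]=3 (border 'bbb')
j=4 s[j]='b': π[4]=4 (border 'bbbb')
j=5 s[j]='b': π[5]=5 (border 'bbbbb')
j=6 s[j]='a': k: 5→4→3→2→1→0; π[6]=0 (border '')
j=7 s[j]='c': π[7]=0 (border '')
j=8 s[j]='c': π[8]=0 (border '')
j=9 s[j]='a': π[9]=0 (border '')
j=10 s[j]='a': π[10]=0 (border '')
j=11 s[j]='c': π[11]=0 (border '')
j=12 s[j]='c': π[12]=0 (border '')
j=13 s[j]='c': π[13]=0 (border '')
j=14 s[j]='c': π[14]=0 (border '')
j=15 s[j]='c': π[15]=0 (border '')
j=16 s[j]='a': π[16]=0 (border '')
j=17 s[j]='c': π[17]=0 (border '')
j=18 s[j]='a': π[18]=0 (border '')
j=19 s[j]='c': π[19]=0 (border '')
j=20 s[j]='c': π[20]=0 (border '')
j=21 s[j]='c': π[21]=0 (border '')
j=22 s[j]='c': π[22]=0 (border '')
j=23 s[j]='a': π[23]=0 (border '')
j=24 s[j]='c': π[24]=0 (border '')
j=25 s[j]='c': π[25]=0 (border '')
j=26 s[j]='a': π[26]=0 (border '')
j=27 s[j]='c': π[27]=0 (border '')
j=28 s[j]='a': π[28]=0 (border '')
j=29 s[j]='b': π[29]=1 (border 'b')
j=30 s[j]='a': k: 1→0; π[30]=0 (border '')
j=31 s[j]='b': π[31]=1 (border 'b')
j=32 s[j]='b': π[32]=2 (border 'bb')
j=33 s[j]='a': k: 2→1→0; π[33]=0 (border '')
j=34 s[j]='b': π[34]=1 (border 'b')
j=35 s[j]='c': k: 1→0; π[35]=0 (border '')
j=36 s[j]='a': π[36]=0 (border '')
j=37 s[j]='c': π[37]=0 (border '')

[0, 1, 2, 3, 4, 5, 0, 0, 0, 0, 0, 0, 0, 0, 0, 0, 0, 0, 0, 0, 0, 0, 0, 0, 0, 0, 0, 0, 0, 1, 0, 1, 2, 0, 1, 0, 0, 0]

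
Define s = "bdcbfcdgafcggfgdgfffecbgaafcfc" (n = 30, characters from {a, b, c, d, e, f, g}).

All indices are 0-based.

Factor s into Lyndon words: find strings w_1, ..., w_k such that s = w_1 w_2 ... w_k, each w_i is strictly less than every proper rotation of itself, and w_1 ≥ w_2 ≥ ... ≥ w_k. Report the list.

["bdcbfcdg", "afcggfgdgfffecbg", "aafcfc"]

emit factor 1: 'bdcbfcdg' (i=0, period=8)
emit factor 2: 'afcggfgdgfffecbg' (i=8, period=16)
emit factor 3: 'aafcfc' (i=24, period=6)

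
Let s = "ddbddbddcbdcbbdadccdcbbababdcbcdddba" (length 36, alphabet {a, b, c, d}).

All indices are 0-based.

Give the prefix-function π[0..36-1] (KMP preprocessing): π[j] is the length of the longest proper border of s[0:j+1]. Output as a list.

π[0] = 0
j=1 s[j]='d': π[1]=1 (border 'd')
j=2 s[j]='b': k: 1→0; π[2]=0 (border '')
j=3 s[j]='d': π[3]=1 (border 'd')
j=4 s[j]='d': π[4]=2 (border 'dd')
j=5 s[j]='b': π[5]=3 (border 'ddb')
j=6 s[j]='d': π[6]=4 (border 'ddbd')
j=7 s[j]='d': π[7]=5 (border 'ddbdd')
j=8 s[j]='c': k: 5→2→1→0; π[8]=0 (border '')
j=9 s[j]='b': π[9]=0 (border '')
j=10 s[j]='d': π[10]=1 (border 'd')
j=11 s[j]='c': k: 1→0; π[11]=0 (border '')
j=12 s[j]='b': π[12]=0 (border '')
j=13 s[j]='b': π[13]=0 (border '')
j=14 s[j]='d': π[14]=1 (border 'd')
j=15 s[j]='a': k: 1→0; π[15]=0 (border '')
j=16 s[j]='d': π[16]=1 (border 'd')
j=17 s[j]='c': k: 1→0; π[17]=0 (border '')
j=18 s[j]='c': π[18]=0 (border '')
j=19 s[j]='d': π[19]=1 (border 'd')
j=20 s[j]='c': k: 1→0; π[20]=0 (border '')
j=21 s[j]='b': π[21]=0 (border '')
j=22 s[j]='b': π[22]=0 (border '')
j=23 s[j]='a': π[23]=0 (border '')
j=24 s[j]='b': π[24]=0 (border '')
j=25 s[j]='a': π[25]=0 (border '')
j=26 s[j]='b': π[26]=0 (border '')
j=27 s[j]='d': π[27]=1 (border 'd')
j=28 s[j]='c': k: 1→0; π[28]=0 (border '')
j=29 s[j]='b': π[29]=0 (border '')
j=30 s[j]='c': π[30]=0 (border '')
j=31 s[j]='d': π[31]=1 (border 'd')
j=32 s[j]='d': π[32]=2 (border 'dd')
j=33 s[j]='d': k: 2→1; π[33]=2 (border 'dd')
j=34 s[j]='b': π[34]=3 (border 'ddb')
j=35 s[j]='a': k: 3→0; π[35]=0 (border '')

[0, 1, 0, 1, 2, 3, 4, 5, 0, 0, 1, 0, 0, 0, 1, 0, 1, 0, 0, 1, 0, 0, 0, 0, 0, 0, 0, 1, 0, 0, 0, 1, 2, 2, 3, 0]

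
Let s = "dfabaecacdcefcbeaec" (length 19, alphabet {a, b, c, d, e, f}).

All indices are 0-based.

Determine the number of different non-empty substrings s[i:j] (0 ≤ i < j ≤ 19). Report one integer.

174

rank | idx | suffix
   0 |   2 | abaecacdcefcbeaec
   1 |   7 | acdcefcbeaec
   2 |  16 | aec
   3 |   4 | aecacdcefcbeaec
   4 |   3 | baecacdcefcbeaec
   5 |  14 | beaec
   6 |  18 | c
   7 |   6 | cacdcefcbeaec
   8 |  13 | cbeaec
   9 |   8 | cdcefcbeaec
  10 |  10 | cefcbeaec
  11 |   9 | dcefcbeaec
  12 |   0 | dfabaecacdcefcbeaec
  13 |  15 | eaec
  14 |  17 | ec
  15 |   5 | ecacdcefcbeaec
  16 |  11 | efcbeaec
  17 |   1 | fabaecacdcefcbeaec
  18 |  12 | fcbeaec

SA = [2, 7, 16, 4, 3, 14, 18, 6, 13, 8, 10, 9, 0, 15, 17, 5, 11, 1, 12]
[i] adj suffixes → lcp
  [1] 2/7 → 1 ('a')
  [2] 7/16 → 1 ('a')
  [3] 16/4 → 3 ('aec')
  [4] 4/3 → 0 ('')
  [5] 3/14 → 1 ('b')
  [6] 14/18 → 0 ('')
  [7] 18/6 → 1 ('c')
  [8] 6/13 → 1 ('c')
  [9] 13/8 → 1 ('c')
  [10] 8/10 → 1 ('c')
  [11] 10/9 → 0 ('')
  [12] 9/0 → 1 ('d')
  [13] 0/15 → 0 ('')
  [14] 15/17 → 1 ('e')
  [15] 17/5 → 2 ('ec')
  [16] 5/11 → 1 ('e')
  [17] 11/1 → 0 ('')
  [18] 1/12 → 1 ('f')

n(n+1)/2 = 19·20/2 = 190
Σ LCP = 0 + 1 + 1 + 3 + 0 + 1 + 0 + 1 + 1 + 1 + 1 + 0 + 1 + 0 + 1 + 2 + 1 + 0 + 1 = 16
distinct = 190 − 16 = 174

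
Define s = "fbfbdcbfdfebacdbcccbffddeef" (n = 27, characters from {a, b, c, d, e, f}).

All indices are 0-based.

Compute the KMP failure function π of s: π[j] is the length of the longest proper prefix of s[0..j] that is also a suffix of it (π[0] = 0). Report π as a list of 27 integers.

π[0] = 0
j=1 s[j]='b': π[1]=0 (border '')
j=2 s[j]='f': π[2]=1 (border 'f')
j=3 s[j]='b': π[3]=2 (border 'fb')
j=4 s[j]='d': k: 2→0; π[4]=0 (border '')
j=5 s[j]='c': π[5]=0 (border '')
j=6 s[j]='b': π[6]=0 (border '')
j=7 s[j]='f': π[7]=1 (border 'f')
j=8 s[j]='d': k: 1→0; π[8]=0 (border '')
j=9 s[j]='f': π[9]=1 (border 'f')
j=10 s[j]='e': k: 1→0; π[10]=0 (border '')
j=11 s[j]='b': π[11]=0 (border '')
j=12 s[j]='a': π[12]=0 (border '')
j=13 s[j]='c': π[13]=0 (border '')
j=14 s[j]='d': π[14]=0 (border '')
j=15 s[j]='b': π[15]=0 (border '')
j=16 s[j]='c': π[16]=0 (border '')
j=17 s[j]='c': π[17]=0 (border '')
j=18 s[j]='c': π[18]=0 (border '')
j=19 s[j]='b': π[19]=0 (border '')
j=20 s[j]='f': π[20]=1 (border 'f')
j=21 s[j]='f': k: 1→0; π[21]=1 (border 'f')
j=22 s[j]='d': k: 1→0; π[22]=0 (border '')
j=23 s[j]='d': π[23]=0 (border '')
j=24 s[j]='e': π[24]=0 (border '')
j=25 s[j]='e': π[25]=0 (border '')
j=26 s[j]='f': π[26]=1 (border 'f')

[0, 0, 1, 2, 0, 0, 0, 1, 0, 1, 0, 0, 0, 0, 0, 0, 0, 0, 0, 0, 1, 1, 0, 0, 0, 0, 1]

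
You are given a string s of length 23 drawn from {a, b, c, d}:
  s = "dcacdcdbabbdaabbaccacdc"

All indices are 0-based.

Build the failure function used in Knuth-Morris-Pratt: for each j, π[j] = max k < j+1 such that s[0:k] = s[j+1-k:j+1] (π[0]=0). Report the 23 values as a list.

[0, 0, 0, 0, 1, 2, 1, 0, 0, 0, 0, 1, 0, 0, 0, 0, 0, 0, 0, 0, 0, 1, 2]

π[0] = 0
j=1 s[j]='c': π[1]=0 (border '')
j=2 s[j]='a': π[2]=0 (border '')
j=3 s[j]='c': π[3]=0 (border '')
j=4 s[j]='d': π[4]=1 (border 'd')
j=5 s[j]='c': π[5]=2 (border 'dc')
j=6 s[j]='d': k: 2→0; π[6]=1 (border 'd')
j=7 s[j]='b': k: 1→0; π[7]=0 (border '')
j=8 s[j]='a': π[8]=0 (border '')
j=9 s[j]='b': π[9]=0 (border '')
j=10 s[j]='b': π[10]=0 (border '')
j=11 s[j]='d': π[11]=1 (border 'd')
j=12 s[j]='a': k: 1→0; π[12]=0 (border '')
j=13 s[j]='a': π[13]=0 (border '')
j=14 s[j]='b': π[14]=0 (border '')
j=15 s[j]='b': π[15]=0 (border '')
j=16 s[j]='a': π[16]=0 (border '')
j=17 s[j]='c': π[17]=0 (border '')
j=18 s[j]='c': π[18]=0 (border '')
j=19 s[j]='a': π[19]=0 (border '')
j=20 s[j]='c': π[20]=0 (border '')
j=21 s[j]='d': π[21]=1 (border 'd')
j=22 s[j]='c': π[22]=2 (border 'dc')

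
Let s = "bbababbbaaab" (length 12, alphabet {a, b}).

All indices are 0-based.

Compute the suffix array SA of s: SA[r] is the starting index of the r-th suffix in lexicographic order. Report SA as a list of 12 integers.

rank→(start, suffix):
  0 → (8, 'aaab')
  1 → (9, 'aab')
  2 → (10, 'ab')
  3 → (2, 'ababbbaaab')
  4 → (4, 'abbbaaab')
  5 → (11, 'b')
  6 → (7, 'baaab')
  7 → (1, 'bababbbaaab')
  8 → (3, 'babbbaaab')
  9 → (6, 'bbaaab')
  10 → (0, 'bbababbbaaab')
  11 → (5, 'bbbaaab')

[8, 9, 10, 2, 4, 11, 7, 1, 3, 6, 0, 5]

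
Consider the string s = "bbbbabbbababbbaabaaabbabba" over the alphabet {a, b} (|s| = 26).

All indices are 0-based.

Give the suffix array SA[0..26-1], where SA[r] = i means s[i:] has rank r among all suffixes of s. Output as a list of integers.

sorted suffixes:
  #0 SA[0]=25  'a'
  #1 SA[1]=17  'aaabbabba'
  #2 SA[2]=14  'aabaaabbabba'
  #3 SA[3]=18  'aabbabba'
  #4 SA[4]=15  'abaaabbabba'
  #5 SA[5]=8  'ababbbaabaaabbabba'
  #6 SA[6]=22  'abba'
  #7 SA[7]=19  'abbabba'
  #8 SA[8]=10  'abbbaabaaabbabba'
  #9 SA[9]=4  'abbbababbbaabaaabbabba'
  #10 SA[10]=24  'ba'
  #11 SA[11]=16  'baaabbabba'
  #12 SA[12]=13  'baabaaabbabba'
  #13 SA[13]=7  'bababbbaabaaabbabba'
  #14 SA[14]=21  'babba'
  #15 SA[15]=9  'babbbaabaaabbabba'
  #16 SA[16]=3  'babbbababbbaabaaabbabba'
  #17 SA[17]=23  'bba'
  #18 SA[18]=12  'bbaabaaabbabba'
  #19 SA[19]=6  'bbababbbaabaaabbabba'
  #20 SA[20]=20  'bbabba'
  #21 SA[21]=2  'bbabbbababbbaabaaabbabba'
  #22 SA[22]=11  'bbbaabaaabbabba'
  #23 SA[23]=5  'bbbababbbaabaaabbabba'
  #24 SA[24]=1  'bbbabbbababbbaabaaabbabba'
  #25 SA[25]=0  'bbbbabbbababbbaabaaabbabba'

[25, 17, 14, 18, 15, 8, 22, 19, 10, 4, 24, 16, 13, 7, 21, 9, 3, 23, 12, 6, 20, 2, 11, 5, 1, 0]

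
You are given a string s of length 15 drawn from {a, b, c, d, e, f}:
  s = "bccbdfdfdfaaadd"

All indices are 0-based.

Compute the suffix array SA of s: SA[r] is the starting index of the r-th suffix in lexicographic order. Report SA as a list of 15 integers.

rank→(start, suffix):
  0 → (10, 'aaadd')
  1 → (11, 'aadd')
  2 → (12, 'add')
  3 → (0, 'bccbdfdfdfaaadd')
  4 → (3, 'bdfdfdfaaadd')
  5 → (2, 'cbdfdfdfaaadd')
  6 → (1, 'ccbdfdfdfaaadd')
  7 → (14, 'd')
  8 → (13, 'dd')
  9 → (8, 'dfaaadd')
  10 → (6, 'dfdfaaadd')
  11 → (4, 'dfdfdfaaadd')
  12 → (9, 'faaadd')
  13 → (7, 'fdfaaadd')
  14 → (5, 'fdfdfaaadd')

[10, 11, 12, 0, 3, 2, 1, 14, 13, 8, 6, 4, 9, 7, 5]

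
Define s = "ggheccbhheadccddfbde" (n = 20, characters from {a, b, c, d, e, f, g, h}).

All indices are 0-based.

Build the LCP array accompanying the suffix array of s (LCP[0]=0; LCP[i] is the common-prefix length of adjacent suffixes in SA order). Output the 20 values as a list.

rank | idx | suffix
   0 |  10 | adccddfbde
   1 |  17 | bde
   2 |   6 | bhheadccddfbde
   3 |   5 | cbhheadccddfbde
   4 |   4 | ccbhheadccddfbde
   5 |  12 | ccddfbde
   6 |  13 | cddfbde
   7 |  11 | dccddfbde
   8 |  14 | ddfbde
   9 |  18 | de
  10 |  15 | dfbde
  11 |  19 | e
  12 |   9 | eadccddfbde
  13 |   3 | eccbhheadccddfbde
  14 |  16 | fbde
  15 |   0 | ggheccbhheadccddfbde
  16 |   1 | gheccbhheadccddfbde
  17 |   8 | headccddfbde
  18 |   2 | heccbhheadccddfbde
  19 |   7 | hheadccddfbde

SA = [10, 17, 6, 5, 4, 12, 13, 11, 14, 18, 15, 19, 9, 3, 16, 0, 1, 8, 2, 7]
rank  pair      lcp
   1  s[10:],s[17:]  0  ''
   2  s[17:],s[6:]  1  'b'
   3  s[6:],s[5:]  0  ''
   4  s[5:],s[4:]  1  'c'
   5  s[4:],s[12:]  2  'cc'
   6  s[12:],s[13:]  1  'c'
   7  s[13:],s[11:]  0  ''
   8  s[11:],s[14:]  1  'd'
   9  s[14:],s[18:]  1  'd'
  10  s[18:],s[15:]  1  'd'
  11  s[15:],s[19:]  0  ''
  12  s[19:],s[9:]  1  'e'
  13  s[9:],s[3:]  1  'e'
  14  s[3:],s[16:]  0  ''
  15  s[16:],s[0:]  0  ''
  16  s[0:],s[1:]  1  'g'
  17  s[1:],s[8:]  0  ''
  18  s[8:],s[2:]  2  'he'
  19  s[2:],s[7:]  1  'h'

[0, 0, 1, 0, 1, 2, 1, 0, 1, 1, 1, 0, 1, 1, 0, 0, 1, 0, 2, 1]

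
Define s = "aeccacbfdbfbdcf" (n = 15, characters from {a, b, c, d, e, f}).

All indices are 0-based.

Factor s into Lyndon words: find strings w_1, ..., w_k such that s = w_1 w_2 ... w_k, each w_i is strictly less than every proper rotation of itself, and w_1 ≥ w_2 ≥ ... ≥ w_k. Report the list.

emit factor 1: 'aecc' (i=0, period=4)
emit factor 2: 'acbfdbfbdcf' (i=4, period=11)

["aecc", "acbfdbfbdcf"]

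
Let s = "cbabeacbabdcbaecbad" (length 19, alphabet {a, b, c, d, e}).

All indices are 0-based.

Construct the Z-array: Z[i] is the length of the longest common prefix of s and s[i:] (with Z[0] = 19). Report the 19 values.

[19, 0, 0, 0, 0, 0, 4, 0, 0, 0, 0, 3, 0, 0, 0, 3, 0, 0, 0]

Z[0]=19
i=1: outside box; Z[1]=0
i=2: outside box; Z[2]=0
i=3: outside box; Z[3]=0
i=4: outside box; Z[4]=0
i=5: outside box; Z[5]=0
i=6: outside box; Z[6]=4 grow→box=[6,10)
i=7: min(r-i=3, Z[1]=0)=0; Z[7]=0
i=8: min(r-i=2, Z[2]=0)=0; Z[8]=0
i=9: min(r-i=1, Z[3]=0)=0; Z[9]=0
i=10: outside box; Z[10]=0
i=11: outside box; Z[11]=3 grow→box=[11,14)
i=12: min(r-i=2, Z[1]=0)=0; Z[12]=0
i=13: min(r-i=1, Z[2]=0)=0; Z[13]=0
i=14: outside box; Z[14]=0
i=15: outside box; Z[15]=3 grow→box=[15,18)
i=16: min(r-i=2, Z[1]=0)=0; Z[16]=0
i=17: min(r-i=1, Z[2]=0)=0; Z[17]=0
i=18: outside box; Z[18]=0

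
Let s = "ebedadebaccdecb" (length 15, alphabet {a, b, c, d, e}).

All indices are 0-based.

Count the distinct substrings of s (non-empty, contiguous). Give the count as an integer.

sorted suffixes:
  #0 SA[0]=8  'accdecb'
  #1 SA[1]=4  'adebaccdecb'
  #2 SA[2]=14  'b'
  #3 SA[3]=7  'baccdecb'
  #4 SA[4]=1  'bedadebaccdecb'
  #5 SA[5]=13  'cb'
  #6 SA[6]=9  'ccdecb'
  #7 SA[7]=10  'cdecb'
  #8 SA[8]=3  'dadebaccdecb'
  #9 SA[9]=5  'debaccdecb'
  #10 SA[10]=11  'decb'
  #11 SA[11]=6  'ebaccdecb'
  #12 SA[12]=0  'ebedadebaccdecb'
  #13 SA[13]=12  'ecb'
  #14 SA[14]=2  'edadebaccdecb'

SA = [8, 4, 14, 7, 1, 13, 9, 10, 3, 5, 11, 6, 0, 12, 2]
rank  pair      lcp
   1  s[8:],s[4:]  1  'a'
   2  s[4:],s[14:]  0  ''
   3  s[14:],s[7:]  1  'b'
   4  s[7:],s[1:]  1  'b'
   5  s[1:],s[13:]  0  ''
   6  s[13:],s[9:]  1  'c'
   7  s[9:],s[10:]  1  'c'
   8  s[10:],s[3:]  0  ''
   9  s[3:],s[5:]  1  'd'
  10  s[5:],s[11:]  2  'de'
  11  s[11:],s[6:]  0  ''
  12  s[6:],s[0:]  2  'eb'
  13  s[0:],s[12:]  1  'e'
  14  s[12:],s[2:]  1  'e'

n(n+1)/2 = 15·16/2 = 120
Σ LCP = 0 + 1 + 0 + 1 + 1 + 0 + 1 + 1 + 0 + 1 + 2 + 0 + 2 + 1 + 1 = 12
distinct = 120 − 12 = 108

108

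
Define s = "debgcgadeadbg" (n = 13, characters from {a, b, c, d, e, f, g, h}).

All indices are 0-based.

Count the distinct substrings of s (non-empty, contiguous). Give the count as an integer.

81

sorted suffixes:
  #0 SA[0]=9  'adbg'
  #1 SA[1]=6  'adeadbg'
  #2 SA[2]=11  'bg'
  #3 SA[3]=2  'bgcgadeadbg'
  #4 SA[4]=4  'cgadeadbg'
  #5 SA[5]=10  'dbg'
  #6 SA[6]=7  'deadbg'
  #7 SA[7]=0  'debgcgadeadbg'
  #8 SA[8]=8  'eadbg'
  #9 SA[9]=1  'ebgcgadeadbg'
  #10 SA[10]=12  'g'
  #11 SA[11]=5  'gadeadbg'
  #12 SA[12]=3  'gcgadeadbg'

SA = [9, 6, 11, 2, 4, 10, 7, 0, 8, 1, 12, 5, 3]
[i] adj suffixes → lcp
  [1] 9/6 → 2 ('ad')
  [2] 6/11 → 0 ('')
  [3] 11/2 → 2 ('bg')
  [4] 2/4 → 0 ('')
  [5] 4/10 → 0 ('')
  [6] 10/7 → 1 ('d')
  [7] 7/0 → 2 ('de')
  [8] 0/8 → 0 ('')
  [9] 8/1 → 1 ('e')
  [10] 1/12 → 0 ('')
  [11] 12/5 → 1 ('g')
  [12] 5/3 → 1 ('g')

n(n+1)/2 = 13·14/2 = 91
Σ LCP = 0 + 2 + 0 + 2 + 0 + 0 + 1 + 2 + 0 + 1 + 0 + 1 + 1 = 10
distinct = 91 − 10 = 81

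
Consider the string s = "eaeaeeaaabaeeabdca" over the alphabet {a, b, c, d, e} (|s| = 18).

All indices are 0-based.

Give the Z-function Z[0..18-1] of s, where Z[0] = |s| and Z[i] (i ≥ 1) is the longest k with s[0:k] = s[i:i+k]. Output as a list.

[18, 0, 3, 0, 1, 2, 0, 0, 0, 0, 0, 1, 2, 0, 0, 0, 0, 0]

Z[0]=18
i=1: i≥r, start 0; Z[1]=0
i=2: i≥r, start 0; Z[2]=3 scan→box=[2,5)
i=3: min(r-i=2, Z[1]=0)=0; Z[3]=0
i=4: min(r-i=1, Z[2]=3)=1; Z[4]=1
i=5: i≥r, start 0; Z[5]=2 scan→box=[5,7)
i=6: min(r-i=1, Z[1]=0)=0; Z[6]=0
i=7: i≥r, start 0; Z[7]=0
i=8: i≥r, start 0; Z[8]=0
i=9: i≥r, start 0; Z[9]=0
i=10: i≥r, start 0; Z[10]=0
i=11: i≥r, start 0; Z[11]=1 scan→box=[11,12)
i=12: i≥r, start 0; Z[12]=2 scan→box=[12,14)
i=13: min(r-i=1, Z[1]=0)=0; Z[13]=0
i=14: i≥r, start 0; Z[14]=0
i=15: i≥r, start 0; Z[15]=0
i=16: i≥r, start 0; Z[16]=0
i=17: i≥r, start 0; Z[17]=0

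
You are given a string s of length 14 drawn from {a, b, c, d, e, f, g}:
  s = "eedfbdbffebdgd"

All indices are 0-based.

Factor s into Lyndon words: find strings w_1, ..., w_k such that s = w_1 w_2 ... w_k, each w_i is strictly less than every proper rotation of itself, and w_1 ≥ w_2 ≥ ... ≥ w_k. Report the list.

emit factor 1: 'e' (i=0, period=1)
emit factor 2: 'e' (i=1, period=1)
emit factor 3: 'df' (i=2, period=2)
emit factor 4: 'bdbffebdgd' (i=4, period=10)

["e", "e", "df", "bdbffebdgd"]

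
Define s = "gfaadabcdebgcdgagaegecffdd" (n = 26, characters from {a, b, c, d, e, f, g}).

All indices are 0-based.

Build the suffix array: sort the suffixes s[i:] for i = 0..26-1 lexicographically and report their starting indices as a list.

rank | idx | suffix
   0 |   2 | aadabcdebgcdgagaegecffdd
   1 |   5 | abcdebgcdgagaegecffdd
   2 |   3 | adabcdebgcdgagaegecffdd
   3 |  17 | aegecffdd
   4 |  15 | agaegecffdd
   5 |   6 | bcdebgcdgagaegecffdd
   6 |  10 | bgcdgagaegecffdd
   7 |   7 | cdebgcdgagaegecffdd
   8 |  12 | cdgagaegecffdd
   9 |  21 | cffdd
  10 |  25 | d
  11 |   4 | dabcdebgcdgagaegecffdd
  12 |  24 | dd
  13 |   8 | debgcdgagaegecffdd
  14 |  13 | dgagaegecffdd
  15 |   9 | ebgcdgagaegecffdd
  16 |  20 | ecffdd
  17 |  18 | egecffdd
  18 |   1 | faadabcdebgcdgagaegecffdd
  19 |  23 | fdd
  20 |  22 | ffdd
  21 |  16 | gaegecffdd
  22 |  14 | gagaegecffdd
  23 |  11 | gcdgagaegecffdd
  24 |  19 | gecffdd
  25 |   0 | gfaadabcdebgcdgagaegecffdd

[2, 5, 3, 17, 15, 6, 10, 7, 12, 21, 25, 4, 24, 8, 13, 9, 20, 18, 1, 23, 22, 16, 14, 11, 19, 0]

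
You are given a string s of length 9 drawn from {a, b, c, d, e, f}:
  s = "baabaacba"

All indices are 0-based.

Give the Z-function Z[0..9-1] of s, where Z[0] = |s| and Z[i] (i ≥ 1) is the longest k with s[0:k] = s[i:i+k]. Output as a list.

Z[0]=9
i=1: i≥r, start 0; Z[1]=0
i=2: i≥r, start 0; Z[2]=0
i=3: i≥r, start 0; Z[3]=3 extend→box=[3,6)
i=4: min(r-i=2, Z[1]=0)=0; Z[4]=0
i=5: min(r-i=1, Z[2]=0)=0; Z[5]=0
i=6: i≥r, start 0; Z[6]=0
i=7: i≥r, start 0; Z[7]=2 extend→box=[7,9)
i=8: min(r-i=1, Z[1]=0)=0; Z[8]=0

[9, 0, 0, 3, 0, 0, 0, 2, 0]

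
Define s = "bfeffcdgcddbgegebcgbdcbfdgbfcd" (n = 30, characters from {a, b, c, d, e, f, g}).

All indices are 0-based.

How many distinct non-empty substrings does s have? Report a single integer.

rank→(start, suffix):
  0 → (16, 'bcgbdcbfdgbfcd')
  1 → (19, 'bdcbfdgbfcd')
  2 → (26, 'bfcd')
  3 → (22, 'bfdgbfcd')
  4 → (0, 'bfeffcdgcddbgegebcgbdcbfdgbfcd')
  5 → (11, 'bgegebcgbdcbfdgbfcd')
  6 → (21, 'cbfdgbfcd')
  7 → (28, 'cd')
  8 → (8, 'cddbgegebcgbdcbfdgbfcd')
  9 → (5, 'cdgcddbgegebcgbdcbfdgbfcd')
  10 → (17, 'cgbdcbfdgbfcd')
  11 → (29, 'd')
  12 → (10, 'dbgegebcgbdcbfdgbfcd')
  13 → (20, 'dcbfdgbfcd')
  14 → (9, 'ddbgegebcgbdcbfdgbfcd')
  15 → (24, 'dgbfcd')
  16 → (6, 'dgcddbgegebcgbdcbfdgbfcd')
  17 → (15, 'ebcgbdcbfdgbfcd')
  18 → (2, 'effcdgcddbgegebcgbdcbfdgbfcd')
  19 → (13, 'egebcgbdcbfdgbfcd')
  20 → (27, 'fcd')
  21 → (4, 'fcdgcddbgegebcgbdcbfdgbfcd')
  22 → (23, 'fdgbfcd')
  23 → (1, 'feffcdgcddbgegebcgbdcbfdgbfcd')
  24 → (3, 'ffcdgcddbgegebcgbdcbfdgbfcd')
  25 → (18, 'gbdcbfdgbfcd')
  26 → (25, 'gbfcd')
  27 → (7, 'gcddbgegebcgbdcbfdgbfcd')
  28 → (14, 'gebcgbdcbfdgbfcd')
  29 → (12, 'gegebcgbdcbfdgbfcd')

SA = [16, 19, 26, 22, 0, 11, 21, 28, 8, 5, 17, 29, 10, 20, 9, 24, 6, 15, 2, 13, 27, 4, 23, 1, 3, 18, 25, 7, 14, 12]
[i] adj suffixes → lcp
  [1] 16/19 → 1 ('b')
  [2] 19/26 → 1 ('b')
  [3] 26/22 → 2 ('bf')
  [4] 22/0 → 2 ('bf')
  [5] 0/11 → 1 ('b')
  [6] 11/21 → 0 ('')
  [7] 21/28 → 1 ('c')
  [8] 28/8 → 2 ('cd')
  [9] 8/5 → 2 ('cd')
  [10] 5/17 → 1 ('c')
  [11] 17/29 → 0 ('')
  [12] 29/10 → 1 ('d')
  [13] 10/20 → 1 ('d')
  [14] 20/9 → 1 ('d')
  [15] 9/24 → 1 ('d')
  [16] 24/6 → 2 ('dg')
  [17] 6/15 → 0 ('')
  [18] 15/2 → 1 ('e')
  [19] 2/13 → 1 ('e')
  [20] 13/27 → 0 ('')
  [21] 27/4 → 3 ('fcd')
  [22] 4/23 → 1 ('f')
  [23] 23/1 → 1 ('f')
  [24] 1/3 → 1 ('f')
  [25] 3/18 → 0 ('')
  [26] 18/25 → 2 ('gb')
  [27] 25/7 → 1 ('g')
  [28] 7/14 → 1 ('g')
  [29] 14/12 → 2 ('ge')

n(n+1)/2 = 30·31/2 = 465
Σ LCP = 0 + 1 + 1 + 2 + 2 + 1 + 0 + 1 + 2 + 2 + 1 + 0 + 1 + 1 + 1 + 1 + 2 + 0 + 1 + 1 + 0 + 3 + 1 + 1 + 1 + 0 + 2 + 1 + 1 + 2 = 33
distinct = 465 − 33 = 432

432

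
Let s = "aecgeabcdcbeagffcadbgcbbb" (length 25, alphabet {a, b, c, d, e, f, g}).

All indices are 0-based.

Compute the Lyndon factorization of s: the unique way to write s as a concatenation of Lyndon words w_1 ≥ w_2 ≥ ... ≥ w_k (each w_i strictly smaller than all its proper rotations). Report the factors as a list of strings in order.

emit factor 1: 'aecge' (i=0, period=5)
emit factor 2: 'abcdcbeagffcadbgcbbb' (i=5, period=20)

["aecge", "abcdcbeagffcadbgcbbb"]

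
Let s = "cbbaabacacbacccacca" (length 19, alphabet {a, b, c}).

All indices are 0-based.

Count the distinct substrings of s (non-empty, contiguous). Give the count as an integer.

rank→(start, suffix):
  0 → (18, 'a')
  1 → (3, 'aabacacbacccacca')
  2 → (4, 'abacacbacccacca')
  3 → (6, 'acacbacccacca')
  4 → (8, 'acbacccacca')
  5 → (15, 'acca')
  6 → (11, 'acccacca')
  7 → (2, 'baabacacbacccacca')
  8 → (5, 'bacacbacccacca')
  9 → (10, 'bacccacca')
  10 → (1, 'bbaabacacbacccacca')
  11 → (17, 'ca')
  12 → (7, 'cacbacccacca')
  13 → (14, 'cacca')
  14 → (9, 'cbacccacca')
  15 → (0, 'cbbaabacacbacccacca')
  16 → (16, 'cca')
  17 → (13, 'ccacca')
  18 → (12, 'cccacca')

SA = [18, 3, 4, 6, 8, 15, 11, 2, 5, 10, 1, 17, 7, 14, 9, 0, 16, 13, 12]
[i] adj suffixes → lcp
  [1] 18/3 → 1 ('a')
  [2] 3/4 → 1 ('a')
  [3] 4/6 → 1 ('a')
  [4] 6/8 → 2 ('ac')
  [5] 8/15 → 2 ('ac')
  [6] 15/11 → 3 ('acc')
  [7] 11/2 → 0 ('')
  [8] 2/5 → 2 ('ba')
  [9] 5/10 → 3 ('bac')
  [10] 10/1 → 1 ('b')
  [11] 1/17 → 0 ('')
  [12] 17/7 → 2 ('ca')
  [13] 7/14 → 3 ('cac')
  [14] 14/9 → 1 ('c')
  [15] 9/0 → 2 ('cb')
  [16] 0/16 → 1 ('c')
  [17] 16/13 → 3 ('cca')
  [18] 13/12 → 2 ('cc')

n(n+1)/2 = 19·20/2 = 190
Σ LCP = 0 + 1 + 1 + 1 + 2 + 2 + 3 + 0 + 2 + 3 + 1 + 0 + 2 + 3 + 1 + 2 + 1 + 3 + 2 = 30
distinct = 190 − 30 = 160

160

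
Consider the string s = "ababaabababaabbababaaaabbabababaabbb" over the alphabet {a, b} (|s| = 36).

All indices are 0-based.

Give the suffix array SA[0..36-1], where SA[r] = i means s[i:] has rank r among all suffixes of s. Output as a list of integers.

[19, 20, 4, 11, 21, 31, 17, 2, 9, 29, 15, 0, 7, 27, 5, 25, 12, 22, 32, 35, 18, 3, 10, 30, 16, 1, 8, 28, 14, 6, 26, 24, 34, 13, 23, 33]

sorted suffixes:
  #0 SA[0]=19  'aaaabbabababaabbb'
  #1 SA[1]=20  'aaabbabababaabbb'
  #2 SA[2]=4  'aabababaabbababaaaabbabababaabbb'
  #3 SA[3]=11  'aabbababaaaabbabababaabbb'
  #4 SA[4]=21  'aabbabababaabbb'
  #5 SA[5]=31  'aabbb'
  #6 SA[6]=17  'abaaaabbabababaabbb'
  #7 SA[7]=2  'abaabababaabbababaaaabbabababaabbb'
  #8 SA[8]=9  'abaabbababaaaabbabababaabbb'
  #9 SA[9]=29  'abaabbb'
  #10 SA[10]=15  'ababaaaabbabababaabbb'
  #11 SA[11]=0  'ababaabababaabbababaaaabbabababaabbb'
  #12 SA[12]=7  'ababaabbababaaaabbabababaabbb'
  #13 SA[13]=27  'ababaabbb'
  #14 SA[14]=5  'abababaabbababaaaabbabababaabbb'
  #15 SA[15]=25  'abababaabbb'
  #16 SA[16]=12  'abbababaaaabbabababaabbb'
  #17 SA[17]=22  'abbabababaabbb'
  #18 SA[18]=32  'abbb'
  #19 SA[19]=35  'b'
  #20 SA[20]=18  'baaaabbabababaabbb'
  #21 SA[21]=3  'baabababaabbababaaaabbabababaabbb'
  #22 SA[22]=10  'baabbababaaaabbabababaabbb'
  #23 SA[23]=30  'baabbb'
  #24 SA[24]=16  'babaaaabbabababaabbb'
  #25 SA[25]=1  'babaabababaabbababaaaabbabababaabbb'
  #26 SA[26]=8  'babaabbababaaaabbabababaabbb'
  #27 SA[27]=28  'babaabbb'
  #28 SA[28]=14  'bababaaaabbabababaabbb'
  #29 SA[29]=6  'bababaabbababaaaabbabababaabbb'
  #30 SA[30]=26  'bababaabbb'
  #31 SA[31]=24  'babababaabbb'
  #32 SA[32]=34  'bb'
  #33 SA[33]=13  'bbababaaaabbabababaabbb'
  #34 SA[34]=23  'bbabababaabbb'
  #35 SA[35]=33  'bbb'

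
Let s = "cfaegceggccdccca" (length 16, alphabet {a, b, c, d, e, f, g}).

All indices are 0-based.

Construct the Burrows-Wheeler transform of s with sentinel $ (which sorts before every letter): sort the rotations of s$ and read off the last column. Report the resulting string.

rank  rotation           last
    0  $cfaegceggccdccca  a
    1  a$cfaegceggccdccc  c
    2  aegceggccdccca$cf  f
    3  ca$cfaegceggccdcc  c
    4  cca$cfaegceggccdc  c
    5  ccca$cfaegceggccd  d
    6  ccdccca$cfaegcegg  g
    7  cdccca$cfaegceggc  c
    8  ceggccdccca$cfaeg  g
    9  cfaegceggccdccca$  $
   10  dccca$cfaegceggcc  c
   11  egceggccdccca$cfa  a
   12  eggccdccca$cfaegc  c
   13  faegceggccdccca$c  c
   14  gccdccca$cfaegceg  g
   15  gceggccdccca$cfae  e
   16  ggccdccca$cfaegce  e

acfccdgcg$caccgee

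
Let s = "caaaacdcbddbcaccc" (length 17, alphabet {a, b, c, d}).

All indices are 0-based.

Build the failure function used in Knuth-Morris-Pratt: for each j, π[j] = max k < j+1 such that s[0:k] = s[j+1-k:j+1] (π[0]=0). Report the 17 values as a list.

π[0] = 0
j=1 s[j]='a': π[1]=0 (border '')
j=2 s[j]='a': π[2]=0 (border '')
j=3 s[j]='a': π[3]=0 (border '')
j=4 s[j]='a': π[4]=0 (border '')
j=5 s[j]='c': π[5]=1 (border 'c')
j=6 s[j]='d': k: 1→0; π[6]=0 (border '')
j=7 s[j]='c': π[7]=1 (border 'c')
j=8 s[j]='b': k: 1→0; π[8]=0 (border '')
j=9 s[j]='d': π[9]=0 (border '')
j=10 s[j]='d': π[10]=0 (border '')
j=11 s[j]='b': π[11]=0 (border '')
j=12 s[j]='c': π[12]=1 (border 'c')
j=13 s[j]='a': π[13]=2 (border 'ca')
j=14 s[j]='c': k: 2→0; π[14]=1 (border 'c')
j=15 s[j]='c': k: 1→0; π[15]=1 (border 'c')
j=16 s[j]='c': k: 1→0; π[16]=1 (border 'c')

[0, 0, 0, 0, 0, 1, 0, 1, 0, 0, 0, 0, 1, 2, 1, 1, 1]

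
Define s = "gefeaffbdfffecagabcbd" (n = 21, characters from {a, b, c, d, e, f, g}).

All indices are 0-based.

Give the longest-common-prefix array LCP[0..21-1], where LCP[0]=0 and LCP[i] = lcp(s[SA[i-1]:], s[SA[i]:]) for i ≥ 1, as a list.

rank→(start, suffix):
  0 → (16, 'abcbd')
  1 → (4, 'affbdfffecagabcbd')
  2 → (14, 'agabcbd')
  3 → (17, 'bcbd')
  4 → (19, 'bd')
  5 → (7, 'bdfffecagabcbd')
  6 → (13, 'cagabcbd')
  7 → (18, 'cbd')
  8 → (20, 'd')
  9 → (8, 'dfffecagabcbd')
  10 → (3, 'eaffbdfffecagabcbd')
  11 → (12, 'ecagabcbd')
  12 → (1, 'efeaffbdfffecagabcbd')
  13 → (6, 'fbdfffecagabcbd')
  14 → (2, 'feaffbdfffecagabcbd')
  15 → (11, 'fecagabcbd')
  16 → (5, 'ffbdfffecagabcbd')
  17 → (10, 'ffecagabcbd')
  18 → (9, 'fffecagabcbd')
  19 → (15, 'gabcbd')
  20 → (0, 'gefeaffbdfffecagabcbd')

SA = [16, 4, 14, 17, 19, 7, 13, 18, 20, 8, 3, 12, 1, 6, 2, 11, 5, 10, 9, 15, 0]
i: (SA[i-1],SA[i]) lcp shared
  1: (16,4) 1 'a'
  2: (4,14) 1 'a'
  3: (14,17) 0 ''
  4: (17,19) 1 'b'
  5: (19,7) 2 'bd'
  6: (7,13) 0 ''
  7: (13,18) 1 'c'
  8: (18,20) 0 ''
  9: (20,8) 1 'd'
  10: (8,3) 0 ''
  11: (3,12) 1 'e'
  12: (12,1) 1 'e'
  13: (1,6) 0 ''
  14: (6,2) 1 'f'
  15: (2,11) 2 'fe'
  16: (11,5) 1 'f'
  17: (5,10) 2 'ff'
  18: (10,9) 2 'ff'
  19: (9,15) 0 ''
  20: (15,0) 1 'g'

[0, 1, 1, 0, 1, 2, 0, 1, 0, 1, 0, 1, 1, 0, 1, 2, 1, 2, 2, 0, 1]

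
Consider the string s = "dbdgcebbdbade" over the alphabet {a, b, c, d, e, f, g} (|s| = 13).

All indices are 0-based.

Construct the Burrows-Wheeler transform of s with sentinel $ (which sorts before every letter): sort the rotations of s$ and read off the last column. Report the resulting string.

rank  rotation        last
    0  $dbdgcebbdbade  e
    1  ade$dbdgcebbdb  b
    2  bade$dbdgcebbd  d
    3  bbdbade$dbdgce  e
    4  bdbade$dbdgceb  b
    5  bdgcebbdbade$d  d
    6  cebbdbade$dbdg  g
    7  dbade$dbdgcebb  b
    8  dbdgcebbdbade$  $
    9  de$dbdgcebbdba  a
   10  dgcebbdbade$db  b
   11  e$dbdgcebbdbad  d
   12  ebbdbade$dbdgc  c
   13  gcebbdbade$dbd  d

ebdebdgb$abdcd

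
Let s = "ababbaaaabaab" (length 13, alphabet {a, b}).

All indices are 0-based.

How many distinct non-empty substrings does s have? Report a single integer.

68

sorted suffixes:
  #0 SA[0]=5  'aaaabaab'
  #1 SA[1]=6  'aaabaab'
  #2 SA[2]=10  'aab'
  #3 SA[3]=7  'aabaab'
  #4 SA[4]=11  'ab'
  #5 SA[5]=8  'abaab'
  #6 SA[6]=0  'ababbaaaabaab'
  #7 SA[7]=2  'abbaaaabaab'
  #8 SA[8]=12  'b'
  #9 SA[9]=4  'baaaabaab'
  #10 SA[10]=9  'baab'
  #11 SA[11]=1  'babbaaaabaab'
  #12 SA[12]=3  'bbaaaabaab'

SA = [5, 6, 10, 7, 11, 8, 0, 2, 12, 4, 9, 1, 3]
i: (SA[i-1],SA[i]) lcp shared
  1: (5,6) 3 'aaa'
  2: (6,10) 2 'aa'
  3: (10,7) 3 'aab'
  4: (7,11) 1 'a'
  5: (11,8) 2 'ab'
  6: (8,0) 3 'aba'
  7: (0,2) 2 'ab'
  8: (2,12) 0 ''
  9: (12,4) 1 'b'
  10: (4,9) 3 'baa'
  11: (9,1) 2 'ba'
  12: (1,3) 1 'b'

n(n+1)/2 = 13·14/2 = 91
Σ LCP = 0 + 3 + 2 + 3 + 1 + 2 + 3 + 2 + 0 + 1 + 3 + 2 + 1 = 23
distinct = 91 − 23 = 68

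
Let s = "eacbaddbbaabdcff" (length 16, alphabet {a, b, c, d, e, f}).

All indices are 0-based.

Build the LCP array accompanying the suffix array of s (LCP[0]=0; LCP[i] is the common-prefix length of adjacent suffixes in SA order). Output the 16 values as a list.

sorted suffixes:
  #0 SA[0]=9  'aabdcff'
  #1 SA[1]=10  'abdcff'
  #2 SA[2]=1  'acbaddbbaabdcff'
  #3 SA[3]=4  'addbbaabdcff'
  #4 SA[4]=8  'baabdcff'
  #5 SA[5]=3  'baddbbaabdcff'
  #6 SA[6]=7  'bbaabdcff'
  #7 SA[7]=11  'bdcff'
  #8 SA[8]=2  'cbaddbbaabdcff'
  #9 SA[9]=13  'cff'
  #10 SA[10]=6  'dbbaabdcff'
  #11 SA[11]=12  'dcff'
  #12 SA[12]=5  'ddbbaabdcff'
  #13 SA[13]=0  'eacbaddbbaabdcff'
  #14 SA[14]=15  'f'
  #15 SA[15]=14  'ff'

SA = [9, 10, 1, 4, 8, 3, 7, 11, 2, 13, 6, 12, 5, 0, 15, 14]
rank  pair      lcp
   1  s[9:],s[10:]  1  'a'
   2  s[10:],s[1:]  1  'a'
   3  s[1:],s[4:]  1  'a'
   4  s[4:],s[8:]  0  ''
   5  s[8:],s[3:]  2  'ba'
   6  s[3:],s[7:]  1  'b'
   7  s[7:],s[11:]  1  'b'
   8  s[11:],s[2:]  0  ''
   9  s[2:],s[13:]  1  'c'
  10  s[13:],s[6:]  0  ''
  11  s[6:],s[12:]  1  'd'
  12  s[12:],s[5:]  1  'd'
  13  s[5:],s[0:]  0  ''
  14  s[0:],s[15:]  0  ''
  15  s[15:],s[14:]  1  'f'

[0, 1, 1, 1, 0, 2, 1, 1, 0, 1, 0, 1, 1, 0, 0, 1]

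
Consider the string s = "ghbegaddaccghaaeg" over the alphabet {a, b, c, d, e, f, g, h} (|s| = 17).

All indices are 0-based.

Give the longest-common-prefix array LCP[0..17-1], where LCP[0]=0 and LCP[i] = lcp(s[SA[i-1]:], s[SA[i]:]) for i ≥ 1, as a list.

[0, 1, 1, 1, 0, 0, 1, 0, 1, 0, 2, 0, 1, 1, 2, 0, 1]

rank→(start, suffix):
  0 → (13, 'aaeg')
  1 → (8, 'accghaaeg')
  2 → (5, 'addaccghaaeg')
  3 → (14, 'aeg')
  4 → (2, 'begaddaccghaaeg')
  5 → (9, 'ccghaaeg')
  6 → (10, 'cghaaeg')
  7 → (7, 'daccghaaeg')
  8 → (6, 'ddaccghaaeg')
  9 → (15, 'eg')
  10 → (3, 'egaddaccghaaeg')
  11 → (16, 'g')
  12 → (4, 'gaddaccghaaeg')
  13 → (11, 'ghaaeg')
  14 → (0, 'ghbegaddaccghaaeg')
  15 → (12, 'haaeg')
  16 → (1, 'hbegaddaccghaaeg')

SA = [13, 8, 5, 14, 2, 9, 10, 7, 6, 15, 3, 16, 4, 11, 0, 12, 1]
i: (SA[i-1],SA[i]) lcp shared
  1: (13,8) 1 'a'
  2: (8,5) 1 'a'
  3: (5,14) 1 'a'
  4: (14,2) 0 ''
  5: (2,9) 0 ''
  6: (9,10) 1 'c'
  7: (10,7) 0 ''
  8: (7,6) 1 'd'
  9: (6,15) 0 ''
  10: (15,3) 2 'eg'
  11: (3,16) 0 ''
  12: (16,4) 1 'g'
  13: (4,11) 1 'g'
  14: (11,0) 2 'gh'
  15: (0,12) 0 ''
  16: (12,1) 1 'h'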